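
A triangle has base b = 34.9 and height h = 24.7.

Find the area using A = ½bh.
A = ½·b·h = ½·34.9·24.7 = ½·862.03 = 431.015

Area = 431.015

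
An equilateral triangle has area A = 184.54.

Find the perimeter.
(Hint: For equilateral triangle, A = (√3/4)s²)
A = (√3/4)s²  ⇒  s² = 4A/√3 = 4·184.54/√3 = 738.16/1.73205 ≈ 426.177
s ≈ √426.177 ≈ 20.6441
Perimeter = 3s ≈ 3·20.6441 ≈ 61.9322

Perimeter = 61.93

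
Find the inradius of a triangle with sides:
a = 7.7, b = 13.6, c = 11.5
r = Area/s where s is the semi-perimeter.
s = (7.7 + 13.6 + 11.5)/2 = 32.8/2 = 16.4
Area = √(s(s−a)(s−b)(s−c)) = √(16.4·8.7·2.8·4.9) ≈ √1957.57 ≈ 44.2444
r ≈ 44.2444/16.4 ≈ 2.69783

r = 2.698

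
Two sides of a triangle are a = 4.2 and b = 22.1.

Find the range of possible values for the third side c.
Triangle inequality: |a − b| < c < a + b
|a − b| = |4.2 − 22.1| = 17.9
a + b = 4.2 + 22.1 = 26.3

17.9 < c < 26.3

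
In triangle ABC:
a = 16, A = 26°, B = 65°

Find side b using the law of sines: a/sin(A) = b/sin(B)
a/sin(A) = b/sin(B)  ⇒  b = a·sin(B)/sin(A) = 16·sin(65°)/sin(26°)
sin(65°) ≈ 0.906308, sin(26°) ≈ 0.438371
b ≈ 16·0.906308/0.438371 ≈ 14.5009/0.438371 ≈ 33.0791

b = 33.08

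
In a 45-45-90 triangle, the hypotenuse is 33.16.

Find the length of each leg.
In a 45-45-90 triangle hypotenuse = leg·√2, so leg = hypotenuse/√2.
Leg = 33.16/√2 ≈ 33.16/1.41421 ≈ 23.4477

Each leg = 23.45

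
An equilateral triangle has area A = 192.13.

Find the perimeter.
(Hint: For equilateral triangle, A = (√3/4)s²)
A = (√3/4)s²  ⇒  s² = 4A/√3 = 4·192.13/√3 = 768.52/1.73205 ≈ 443.705
s ≈ √443.705 ≈ 21.0643
Perimeter = 3s ≈ 3·21.0643 ≈ 63.1929

Perimeter = 63.19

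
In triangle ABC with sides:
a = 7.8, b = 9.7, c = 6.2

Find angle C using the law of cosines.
c² = a² + b² − 2ab·cos(C)  ⇒  cos(C) = (a² + b² − c²)/(2ab)
cos(C) = (7.8² + 9.7² − 6.2²)/(2·7.8·9.7) = (60.84 + 94.09 − 38.44)/151.32 = 116.49/151.32 ≈ 0.769826
C = arccos(0.769826) ≈ 39.6618°

C = 39.66°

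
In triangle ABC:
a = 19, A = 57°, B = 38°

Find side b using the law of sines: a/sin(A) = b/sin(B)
a/sin(A) = b/sin(B)  ⇒  b = a·sin(B)/sin(A) = 19·sin(38°)/sin(57°)
sin(38°) ≈ 0.615661, sin(57°) ≈ 0.838671
b ≈ 19·0.615661/0.838671 ≈ 11.6976/0.838671 ≈ 13.9478

b = 13.95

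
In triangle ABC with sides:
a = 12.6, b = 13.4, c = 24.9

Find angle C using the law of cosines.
c² = a² + b² − 2ab·cos(C)  ⇒  cos(C) = (a² + b² − c²)/(2ab)
cos(C) = (12.6² + 13.4² − 24.9²)/(2·12.6·13.4) = (158.76 + 179.56 − 620.01)/337.68 = -281.69/337.68 ≈ -0.834192
C = arccos(-0.834192) ≈ 146.532°

C = 146.5°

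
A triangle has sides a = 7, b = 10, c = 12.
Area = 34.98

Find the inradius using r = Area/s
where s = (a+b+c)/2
s = (7 + 10 + 12)/2 = 29/2 = 14.5
r = Area/s = 34.98/14.5 ≈ 2.41241

r = 2.412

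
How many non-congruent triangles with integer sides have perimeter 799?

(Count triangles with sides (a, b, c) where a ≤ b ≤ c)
Let a ≤ b ≤ c with a + b + c = 799. The only binding inequality is a + b > c, i.e. 799 − c > c, so c < 799/2; and c ≥ 799/3 since c is the largest side.
So 267 ≤ c ≤ 399. For each c, b runs from ⌈(799 − c)/2⌉ up to c (then a = 799 − b − c satisfies 1 ≤ a ≤ b automatically), giving c − ⌈(799 − c)/2⌉ + 1 choices.
Summing over c: 2 + 3 + 5 + 6 + … + 198 + 200  (133 terms, c = 267, …, 399) = 13400
Check (closed form: nearest integer to p²/48 for even p, (p+3)²/48 for odd p): (799+3)²/48 = 802²/48 = 643204/48 ≈ 13400.08 → 13400

13400 triangles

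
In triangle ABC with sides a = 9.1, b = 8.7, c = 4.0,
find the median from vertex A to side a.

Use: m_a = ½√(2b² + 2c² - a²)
m_a = ½√(2·8.7² + 2·4.0² − 9.1²) = ½√(2·75.69 + 2·16 − 82.81) = ½√(151.38 + 32 − 82.81) = ½√100.57
√100.57 ≈ 10.0285, so m_a ≈ 5.01423

m_a = 5.014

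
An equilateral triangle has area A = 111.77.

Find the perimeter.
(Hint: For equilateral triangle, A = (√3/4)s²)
A = (√3/4)s²  ⇒  s² = 4A/√3 = 4·111.77/√3 = 447.08/1.73205 ≈ 258.122
s ≈ √258.122 ≈ 16.0662
Perimeter = 3s ≈ 3·16.0662 ≈ 48.1985

Perimeter = 48.2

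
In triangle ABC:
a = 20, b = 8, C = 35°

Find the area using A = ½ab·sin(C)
A = ½·a·b·sin(C) = ½·20·8·sin(35°)
sin(35°) ≈ 0.573576
A ≈ ½·160·0.573576 = 80·0.573576 ≈ 45.8861

Area = 45.89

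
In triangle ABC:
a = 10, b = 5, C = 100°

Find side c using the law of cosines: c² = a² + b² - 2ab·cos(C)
c² = 10² + 5² − 2·10·5·cos(100°)
cos(100°) ≈ -0.173648
c² ≈ 100 + 25 − 100·(-0.173648) ≈ 125 + 17.3648 ≈ 142.365
c ≈ √142.365 ≈ 11.9317

c = 11.93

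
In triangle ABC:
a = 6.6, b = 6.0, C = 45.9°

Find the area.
Two sides and the included angle (SAS): A = ½·a·b·sin(C) = ½·6.6·6.0·sin(45.9°)
sin(45.9°) ≈ 0.718126
A ≈ ½·39.6·0.718126 = 19.8·0.718126 ≈ 14.2189

Area = 14.22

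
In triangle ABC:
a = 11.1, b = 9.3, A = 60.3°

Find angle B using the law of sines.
a/sin(A) = b/sin(B)  ⇒  sin(B) = b·sin(A)/a = 9.3·sin(60.3°)/11.1
sin(60.3°) ≈ 0.868632
sin(B) ≈ 9.3·0.868632/11.1 ≈ 8.07827/11.1 ≈ 0.727772
B = arcsin(0.727772) ≈ 46.7°
(Since b ≤ a we need B ≤ A, so the obtuse alternative 180° − 46.7° ≈ 133.3° is rejected.)

B = 46.7°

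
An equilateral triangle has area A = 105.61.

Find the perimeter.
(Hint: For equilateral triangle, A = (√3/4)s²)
A = (√3/4)s²  ⇒  s² = 4A/√3 = 4·105.61/√3 = 422.44/1.73205 ≈ 243.896
s ≈ √243.896 ≈ 15.6172
Perimeter = 3s ≈ 3·15.6172 ≈ 46.8515

Perimeter = 46.85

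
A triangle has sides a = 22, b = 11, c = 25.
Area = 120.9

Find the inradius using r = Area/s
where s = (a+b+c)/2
s = (22 + 11 + 25)/2 = 58/2 = 29
r = Area/s = 120.9/29 ≈ 4.16897

r = 4.169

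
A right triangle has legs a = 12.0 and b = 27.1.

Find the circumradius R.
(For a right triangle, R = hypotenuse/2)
Hypotenuse c = √(a² + b²) = √(144 + 734.41) = √878.41 ≈ 29.638
R = c/2 ≈ 29.638/2 ≈ 14.819

R = 14.82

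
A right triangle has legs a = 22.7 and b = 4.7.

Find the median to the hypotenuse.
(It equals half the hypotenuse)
Hypotenuse c = √(a² + b²) = √(515.29 + 22.09) = √537.38 ≈ 23.1815
Median to hypotenuse = c/2 ≈ 23.1815/2 ≈ 11.5907

Median = 11.59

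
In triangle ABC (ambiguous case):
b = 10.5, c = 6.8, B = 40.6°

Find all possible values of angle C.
b/sin(B) = c/sin(C)  ⇒  sin(C) = c·sin(B)/b = 6.8·sin(40.6°)/10.5
sin(40.6°) ≈ 0.650774
sin(C) ≈ 6.8·0.650774/10.5 ≈ 4.42526/10.5 ≈ 0.421454
Candidate 1: C₁ = arcsin(0.421454) ≈ 24.9264°  →  A = 180° − 40.6° − 24.9264° ≈ 114.474° > 0, valid
Candidate 2: C₂ = 180° − C₁ ≈ 155.074°  →  A = 180° − 40.6° − 155.074° ≈ -15.6736° ≤ 0, not a valid triangle

C = 24.93° (one solution)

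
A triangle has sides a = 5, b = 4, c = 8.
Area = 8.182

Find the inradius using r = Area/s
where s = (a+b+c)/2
s = (5 + 4 + 8)/2 = 17/2 = 8.5
r = Area/s = 8.182/8.5 ≈ 0.962588

r = 0.9626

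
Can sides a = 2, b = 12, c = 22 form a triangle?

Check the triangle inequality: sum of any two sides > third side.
a + b vs c: 2 + 12 = 14 ≤ 22  ✗
a + c vs b: 2 + 22 = 24 > 12  ✓
b + c vs a: 12 + 22 = 34 > 2  ✓

No: 2 + 12 = 14 is not > 22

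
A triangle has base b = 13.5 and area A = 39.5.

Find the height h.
A = ½·b·h  ⇒  h = 2A/b = 2·39.5/13.5 = 79/13.5 ≈ 5.85185

h = 5.852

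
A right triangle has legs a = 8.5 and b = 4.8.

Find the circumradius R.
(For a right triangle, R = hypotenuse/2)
Hypotenuse c = √(a² + b²) = √(72.25 + 23.04) = √95.29 ≈ 9.76166
R = c/2 ≈ 9.76166/2 ≈ 4.88083

R = 4.881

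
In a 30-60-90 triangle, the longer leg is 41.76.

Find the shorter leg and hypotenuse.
In a 30-60-90 triangle the sides are in ratio 1 : √3 : 2, so short leg = long leg/√3 and hypotenuse = 2·(short leg).
Short leg = 41.76/√3 ≈ 41.76/1.73205 ≈ 24.1101
Hypotenuse = 2·24.1101 ≈ 48.2203

Short leg = 24.11, Hypotenuse = 48.22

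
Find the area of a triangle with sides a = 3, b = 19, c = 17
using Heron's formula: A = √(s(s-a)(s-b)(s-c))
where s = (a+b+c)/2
s = (3 + 19 + 17)/2 = 39/2 = 19.5
s − a = 16.5, s − b = 0.5, s − c = 2.5
s(s−a)(s−b)(s−c) = 19.5·16.5·0.5·2.5 = 402.1875
Area = √402.1875 ≈ 20.0546

s = 19.5, Area = 20.05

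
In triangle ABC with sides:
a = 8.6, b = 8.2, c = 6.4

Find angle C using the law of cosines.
c² = a² + b² − 2ab·cos(C)  ⇒  cos(C) = (a² + b² − c²)/(2ab)
cos(C) = (8.6² + 8.2² − 6.4²)/(2·8.6·8.2) = (73.96 + 67.24 − 40.96)/141.04 = 100.24/141.04 ≈ 0.71072
C = arccos(0.71072) ≈ 44.7064°

C = 44.71°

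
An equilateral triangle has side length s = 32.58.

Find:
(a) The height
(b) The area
(a) The height splits the triangle into two 30-60-90 halves: h = s·√3/2 = 32.58·1.73205/2 ≈ 56.4302/2 ≈ 28.2151
(b) Area = (√3/4)·s² = (√3/4)·32.58² = (√3/4)·1061.4564 ≈ 0.433013·1061.4564 ≈ 459.624

Height = 28.22, Area = 459.6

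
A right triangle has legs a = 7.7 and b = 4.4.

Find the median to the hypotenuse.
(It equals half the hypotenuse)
Hypotenuse c = √(a² + b²) = √(59.29 + 19.36) = √78.65 ≈ 8.86848
Median to hypotenuse = c/2 ≈ 8.86848/2 ≈ 4.43424

Median = 4.434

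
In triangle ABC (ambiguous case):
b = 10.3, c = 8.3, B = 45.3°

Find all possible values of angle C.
b/sin(B) = c/sin(C)  ⇒  sin(C) = c·sin(B)/b = 8.3·sin(45.3°)/10.3
sin(45.3°) ≈ 0.710799
sin(C) ≈ 8.3·0.710799/10.3 ≈ 5.89964/10.3 ≈ 0.57278
Candidate 1: C₁ = arcsin(0.57278) ≈ 34.9443°  →  A = 180° − 45.3° − 34.9443° ≈ 99.7557° > 0, valid
Candidate 2: C₂ = 180° − C₁ ≈ 145.056°  →  A = 180° − 45.3° − 145.056° ≈ -10.3557° ≤ 0, not a valid triangle

C = 34.94° (one solution)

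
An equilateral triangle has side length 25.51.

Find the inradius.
r = Area/s with s the semi-perimeter.
Area = (√3/4)·25.51² = (√3/4)·650.7601 ≈ 0.433013·650.7601 ≈ 281.787
s = 3·25.51/2 = 38.265
r ≈ 281.787/38.265 ≈ 7.3641
(Equivalently r = side/(2√3) = 25.51/3.4641 ≈ 7.3641.)

r = 7.364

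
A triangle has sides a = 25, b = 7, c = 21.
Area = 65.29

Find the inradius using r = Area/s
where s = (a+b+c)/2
s = (25 + 7 + 21)/2 = 53/2 = 26.5
r = Area/s = 65.29/26.5 ≈ 2.46377

r = 2.464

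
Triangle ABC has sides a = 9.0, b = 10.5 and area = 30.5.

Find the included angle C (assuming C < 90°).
Area = ½·a·b·sin(C)  ⇒  sin(C) = 2·Area/(a·b) = 2·30.5/(9.0·10.5) = 61/94.5 ≈ 0.645503
C = arcsin(0.645503) ≈ 40.2034° (taking the acute solution since C < 90°)

C = 40.2°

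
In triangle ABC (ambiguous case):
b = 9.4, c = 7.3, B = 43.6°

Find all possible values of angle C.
b/sin(B) = c/sin(C)  ⇒  sin(C) = c·sin(B)/b = 7.3·sin(43.6°)/9.4
sin(43.6°) ≈ 0.68962
sin(C) ≈ 7.3·0.68962/9.4 ≈ 5.03422/9.4 ≈ 0.535556
Candidate 1: C₁ = arcsin(0.535556) ≈ 32.3816°  →  A = 180° − 43.6° − 32.3816° ≈ 104.018° > 0, valid
Candidate 2: C₂ = 180° − C₁ ≈ 147.618°  →  A = 180° − 43.6° − 147.618° ≈ -11.2184° ≤ 0, not a valid triangle

C = 32.38° (one solution)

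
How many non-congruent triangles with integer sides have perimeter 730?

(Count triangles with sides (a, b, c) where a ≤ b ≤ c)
Let a ≤ b ≤ c with a + b + c = 730. The only binding inequality is a + b > c, i.e. 730 − c > c, so c < 730/2; and c ≥ 730/3 since c is the largest side.
So 244 ≤ c ≤ 364. For each c, b runs from ⌈(730 − c)/2⌉ up to c (then a = 730 − b − c satisfies 1 ≤ a ≤ b automatically), giving c − ⌈(730 − c)/2⌉ + 1 choices.
Summing over c: 2 + 3 + 5 + 6 + … + 180 + 182  (121 terms, c = 244, …, 364) = 11102
Check (closed form: nearest integer to p²/48 for even p, (p+3)²/48 for odd p): 730²/48 = 532900/48 ≈ 11102.08 → 11102

11102 triangles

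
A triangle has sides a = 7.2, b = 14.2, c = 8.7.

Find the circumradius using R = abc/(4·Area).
First find the area with Heron's formula.
s = (7.2 + 14.2 + 8.7)/2 = 15.05
Area = √(s(s−a)(s−b)(s−c)) = √(15.05·7.85·0.85·6.35) ≈ √637.674 ≈ 25.2522
abc = 7.2·14.2·8.7 = 889.488
R = abc/(4·Area) ≈ 889.488/(4·25.2522) = 889.488/101.009 ≈ 8.80604

R = 8.806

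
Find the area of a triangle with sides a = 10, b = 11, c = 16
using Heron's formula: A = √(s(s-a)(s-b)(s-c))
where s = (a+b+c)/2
s = (10 + 11 + 16)/2 = 37/2 = 18.5
s − a = 8.5, s − b = 7.5, s − c = 2.5
s(s−a)(s−b)(s−c) = 18.5·8.5·7.5·2.5 = 2948.4375
Area = √2948.4375 ≈ 54.2995

s = 18.5, Area = 54.3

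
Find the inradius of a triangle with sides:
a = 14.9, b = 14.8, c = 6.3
r = Area/s where s is the semi-perimeter.
s = (14.9 + 14.8 + 6.3)/2 = 36/2 = 18
Area = √(s(s−a)(s−b)(s−c)) = √(18·3.1·3.2·11.7) ≈ √2089.15 ≈ 45.7072
r ≈ 45.7072/18 ≈ 2.53929

r = 2.539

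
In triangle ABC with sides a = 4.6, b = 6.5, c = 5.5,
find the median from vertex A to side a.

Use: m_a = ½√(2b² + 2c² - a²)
m_a = ½√(2·6.5² + 2·5.5² − 4.6²) = ½√(2·42.25 + 2·30.25 − 21.16) = ½√(84.5 + 60.5 − 21.16) = ½√123.84
√123.84 ≈ 11.1283, so m_a ≈ 5.56417

m_a = 5.564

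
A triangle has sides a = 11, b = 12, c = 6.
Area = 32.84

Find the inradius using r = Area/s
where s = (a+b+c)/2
s = (11 + 12 + 6)/2 = 29/2 = 14.5
r = Area/s = 32.84/14.5 ≈ 2.26483

r = 2.265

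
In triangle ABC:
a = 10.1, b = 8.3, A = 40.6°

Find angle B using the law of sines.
a/sin(A) = b/sin(B)  ⇒  sin(B) = b·sin(A)/a = 8.3·sin(40.6°)/10.1
sin(40.6°) ≈ 0.650774
sin(B) ≈ 8.3·0.650774/10.1 ≈ 5.40143/10.1 ≈ 0.534795
B = arcsin(0.534795) ≈ 32.33°
(Since b ≤ a we need B ≤ A, so the obtuse alternative 180° − 32.33° ≈ 147.67° is rejected.)

B = 32.33°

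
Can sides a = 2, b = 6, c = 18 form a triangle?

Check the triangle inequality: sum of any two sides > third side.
a + b vs c: 2 + 6 = 8 ≤ 18  ✗
a + c vs b: 2 + 18 = 20 > 6  ✓
b + c vs a: 6 + 18 = 24 > 2  ✓

No: 2 + 6 = 8 is not > 18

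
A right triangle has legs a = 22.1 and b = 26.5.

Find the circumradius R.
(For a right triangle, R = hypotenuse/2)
Hypotenuse c = √(a² + b²) = √(488.41 + 702.25) = √1190.66 ≈ 34.5059
R = c/2 ≈ 34.5059/2 ≈ 17.253

R = 17.25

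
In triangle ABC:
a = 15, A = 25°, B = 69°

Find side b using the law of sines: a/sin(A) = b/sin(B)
a/sin(A) = b/sin(B)  ⇒  b = a·sin(B)/sin(A) = 15·sin(69°)/sin(25°)
sin(69°) ≈ 0.93358, sin(25°) ≈ 0.422618
b ≈ 15·0.93358/0.422618 ≈ 14.0037/0.422618 ≈ 33.1356

b = 33.14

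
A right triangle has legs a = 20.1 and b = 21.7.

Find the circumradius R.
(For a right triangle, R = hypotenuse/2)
Hypotenuse c = √(a² + b²) = √(404.01 + 470.89) = √874.9 ≈ 29.5787
R = c/2 ≈ 29.5787/2 ≈ 14.7894

R = 14.79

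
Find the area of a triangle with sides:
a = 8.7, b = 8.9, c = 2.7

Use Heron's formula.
s = (8.7 + 8.9 + 2.7)/2 = 20.3/2 = 10.15
s − a = 1.45, s − b = 1.25, s − c = 7.45
s(s−a)(s−b)(s−c) = 10.15·1.45·1.25·7.45 ≈ 137.057
Area = √137.057 ≈ 11.7071

Area = 11.71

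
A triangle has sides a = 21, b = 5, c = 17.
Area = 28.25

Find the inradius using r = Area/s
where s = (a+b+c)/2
s = (21 + 5 + 17)/2 = 43/2 = 21.5
r = Area/s = 28.25/21.5 ≈ 1.31395

r = 1.314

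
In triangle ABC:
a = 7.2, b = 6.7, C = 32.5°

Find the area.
Two sides and the included angle (SAS): A = ½·a·b·sin(C) = ½·7.2·6.7·sin(32.5°)
sin(32.5°) ≈ 0.5373
A ≈ ½·48.24·0.5373 = 24.12·0.5373 ≈ 12.9597

Area = 12.96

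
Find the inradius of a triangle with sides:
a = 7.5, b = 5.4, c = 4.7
r = Area/s where s is the semi-perimeter.
s = (7.5 + 5.4 + 4.7)/2 = 17.6/2 = 8.8
Area = √(s(s−a)(s−b)(s−c)) = √(8.8·1.3·3.4·4.1) ≈ √159.474 ≈ 12.6283
r ≈ 12.6283/8.8 ≈ 1.43503

r = 1.435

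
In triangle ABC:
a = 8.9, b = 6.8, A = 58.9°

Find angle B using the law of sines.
a/sin(A) = b/sin(B)  ⇒  sin(B) = b·sin(A)/a = 6.8·sin(58.9°)/8.9
sin(58.9°) ≈ 0.856267
sin(B) ≈ 6.8·0.856267/8.9 ≈ 5.82262/8.9 ≈ 0.654227
B = arcsin(0.654227) ≈ 40.861°
(Since b ≤ a we need B ≤ A, so the obtuse alternative 180° − 40.861° ≈ 139.139° is rejected.)

B = 40.86°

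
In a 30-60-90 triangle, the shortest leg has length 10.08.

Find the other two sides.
In a 30-60-90 triangle the sides are in ratio 1 : √3 : 2 (short leg : long leg : hypotenuse).
Long leg = 10.08·√3 ≈ 10.08·1.73205 ≈ 17.4591
Hypotenuse = 2·10.08 = 20.16

Long leg = 10.08√3 = 17.46, Hypotenuse = 20.16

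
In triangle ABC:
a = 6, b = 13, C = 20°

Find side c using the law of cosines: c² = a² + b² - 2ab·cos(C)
c² = 6² + 13² − 2·6·13·cos(20°)
cos(20°) ≈ 0.939693
c² ≈ 36 + 169 − 156·(0.939693) ≈ 205 − 146.592 ≈ 58.408
c ≈ √58.408 ≈ 7.64251

c = 7.643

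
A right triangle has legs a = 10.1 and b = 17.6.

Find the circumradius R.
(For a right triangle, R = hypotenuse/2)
Hypotenuse c = √(a² + b²) = √(102.01 + 309.76) = √411.77 ≈ 20.2921
R = c/2 ≈ 20.2921/2 ≈ 10.1461

R = 10.15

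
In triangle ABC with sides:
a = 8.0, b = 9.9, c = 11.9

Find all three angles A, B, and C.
Law of cosines for each angle (a² = 64, b² = 98.01, c² = 141.61):
cos(A) = (b² + c² − a²)/(2bc) = (98.01 + 141.61 − 64)/(2·9.9·11.9) = 175.62/235.62 ≈ 0.745353  ⇒  A ≈ 41.8106°
cos(B) = (a² + c² − b²)/(2ac) = (64 + 141.61 − 98.01)/(2·8.0·11.9) = 107.6/190.4 ≈ 0.565126  ⇒  B ≈ 55.589°
cos(C) = (a² + b² − c²)/(2ab) = (64 + 98.01 − 141.61)/(2·8.0·9.9) = 20.4/158.4 ≈ 0.128788  ⇒  C ≈ 82.6004°
Check: A + B + C ≈ 180°

A = 41.81°, B = 55.59°, C = 82.6°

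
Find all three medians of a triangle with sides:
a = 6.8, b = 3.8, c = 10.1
Median formula: m_a = ½√(2b² + 2c² − a²) (and cyclically). a² = 46.24, b² = 14.44, c² = 102.01.
m_a = ½√(2·14.44 + 2·102.01 − 46.24) = ½√186.66 ≈ ½·13.6624 ≈ 6.83118
m_b = ½√(2·46.24 + 2·102.01 − 14.44) = ½√282.06 ≈ ½·16.7946 ≈ 8.39732
m_c = ½√(2·46.24 + 2·14.44 − 102.01) = ½√19.35 ≈ ½·4.39886 ≈ 2.19943

m_a = 6.831, m_b = 8.397, m_c = 2.199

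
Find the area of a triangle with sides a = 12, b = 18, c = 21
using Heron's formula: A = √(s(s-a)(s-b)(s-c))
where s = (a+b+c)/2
s = (12 + 18 + 21)/2 = 51/2 = 25.5
s − a = 13.5, s − b = 7.5, s − c = 4.5
s(s−a)(s−b)(s−c) = 25.5·13.5·7.5·4.5 = 11618.4375
Area = √11618.4375 ≈ 107.789

s = 25.5, Area = 107.8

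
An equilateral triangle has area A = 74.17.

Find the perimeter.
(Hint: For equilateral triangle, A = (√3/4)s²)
A = (√3/4)s²  ⇒  s² = 4A/√3 = 4·74.17/√3 = 296.68/1.73205 ≈ 171.288
s ≈ √171.288 ≈ 13.0877
Perimeter = 3s ≈ 3·13.0877 ≈ 39.2631

Perimeter = 39.26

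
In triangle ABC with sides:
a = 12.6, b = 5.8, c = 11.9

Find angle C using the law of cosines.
c² = a² + b² − 2ab·cos(C)  ⇒  cos(C) = (a² + b² − c²)/(2ab)
cos(C) = (12.6² + 5.8² − 11.9²)/(2·12.6·5.8) = (158.76 + 33.64 − 141.61)/146.16 = 50.79/146.16 ≈ 0.347496
C = arccos(0.347496) ≈ 69.6658°

C = 69.67°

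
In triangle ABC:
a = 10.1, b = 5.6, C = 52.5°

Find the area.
Two sides and the included angle (SAS): A = ½·a·b·sin(C) = ½·10.1·5.6·sin(52.5°)
sin(52.5°) ≈ 0.793353
A ≈ ½·56.56·0.793353 = 28.28·0.793353 ≈ 22.436

Area = 22.44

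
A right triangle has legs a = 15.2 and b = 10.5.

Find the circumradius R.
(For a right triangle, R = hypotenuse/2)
Hypotenuse c = √(a² + b²) = √(231.04 + 110.25) = √341.29 ≈ 18.474
R = c/2 ≈ 18.474/2 ≈ 9.23702

R = 9.237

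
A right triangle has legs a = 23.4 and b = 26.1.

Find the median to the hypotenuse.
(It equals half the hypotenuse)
Hypotenuse c = √(a² + b²) = √(547.56 + 681.21) = √1228.77 ≈ 35.0538
Median to hypotenuse = c/2 ≈ 35.0538/2 ≈ 17.5269

Median = 17.53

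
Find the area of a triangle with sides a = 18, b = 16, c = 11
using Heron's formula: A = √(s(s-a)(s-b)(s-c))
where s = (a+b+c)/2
s = (18 + 16 + 11)/2 = 45/2 = 22.5
s − a = 4.5, s − b = 6.5, s − c = 11.5
s(s−a)(s−b)(s−c) = 22.5·4.5·6.5·11.5 = 7568.4375
Area = √7568.4375 ≈ 86.9968

s = 22.5, Area = 87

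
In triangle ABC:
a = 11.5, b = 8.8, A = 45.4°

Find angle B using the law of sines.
a/sin(A) = b/sin(B)  ⇒  sin(B) = b·sin(A)/a = 8.8·sin(45.4°)/11.5
sin(45.4°) ≈ 0.712026
sin(B) ≈ 8.8·0.712026/11.5 ≈ 6.26583/11.5 ≈ 0.544855
B = arcsin(0.544855) ≈ 33.0147°
(Since b ≤ a we need B ≤ A, so the obtuse alternative 180° − 33.0147° ≈ 146.985° is rejected.)

B = 33.01°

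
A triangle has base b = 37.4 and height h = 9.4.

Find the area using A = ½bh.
A = ½·b·h = ½·37.4·9.4 = ½·351.56 = 175.78

Area = 175.78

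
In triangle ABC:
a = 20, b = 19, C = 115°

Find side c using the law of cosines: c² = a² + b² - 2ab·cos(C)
c² = 20² + 19² − 2·20·19·cos(115°)
cos(115°) ≈ -0.422618
c² ≈ 400 + 361 − 760·(-0.422618) ≈ 761 + 321.19 ≈ 1082.19
c ≈ √1082.19 ≈ 32.8967

c = 32.9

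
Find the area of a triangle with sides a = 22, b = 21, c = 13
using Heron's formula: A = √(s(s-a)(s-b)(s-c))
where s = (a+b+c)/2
s = (22 + 21 + 13)/2 = 56/2 = 28
s − a = 6, s − b = 7, s − c = 15
s(s−a)(s−b)(s−c) = 28·6·7·15 = 17640
Area = √17640 ≈ 132.816

s = 28.0, Area = 132.8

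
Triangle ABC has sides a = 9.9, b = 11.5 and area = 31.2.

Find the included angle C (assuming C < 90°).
Area = ½·a·b·sin(C)  ⇒  sin(C) = 2·Area/(a·b) = 2·31.2/(9.9·11.5) = 62.4/113.85 ≈ 0.54809
C = arcsin(0.54809) ≈ 33.236° (taking the acute solution since C < 90°)

C = 33.24°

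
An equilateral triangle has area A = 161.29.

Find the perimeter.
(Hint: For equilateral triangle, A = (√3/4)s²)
A = (√3/4)s²  ⇒  s² = 4A/√3 = 4·161.29/√3 = 645.16/1.73205 ≈ 372.483
s ≈ √372.483 ≈ 19.2998
Perimeter = 3s ≈ 3·19.2998 ≈ 57.8995

Perimeter = 57.9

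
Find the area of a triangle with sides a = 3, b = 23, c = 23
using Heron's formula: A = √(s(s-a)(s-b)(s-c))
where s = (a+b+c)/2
s = (3 + 23 + 23)/2 = 49/2 = 24.5
s − a = 21.5, s − b = 1.5, s − c = 1.5
s(s−a)(s−b)(s−c) = 24.5·21.5·1.5·1.5 = 1185.1875
Area = √1185.1875 ≈ 34.4266

s = 24.5, Area = 34.43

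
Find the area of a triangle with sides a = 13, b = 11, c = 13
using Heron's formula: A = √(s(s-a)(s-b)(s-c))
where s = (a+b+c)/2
s = (13 + 11 + 13)/2 = 37/2 = 18.5
s − a = 5.5, s − b = 7.5, s − c = 5.5
s(s−a)(s−b)(s−c) = 18.5·5.5·7.5·5.5 = 4197.1875
Area = √4197.1875 ≈ 64.7857

s = 18.5, Area = 64.79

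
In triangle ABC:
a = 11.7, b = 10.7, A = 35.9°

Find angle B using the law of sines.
a/sin(A) = b/sin(B)  ⇒  sin(B) = b·sin(A)/a = 10.7·sin(35.9°)/11.7
sin(35.9°) ≈ 0.586372
sin(B) ≈ 10.7·0.586372/11.7 ≈ 6.27418/11.7 ≈ 0.536255
B = arcsin(0.536255) ≈ 32.4291°
(Since b ≤ a we need B ≤ A, so the obtuse alternative 180° − 32.4291° ≈ 147.571° is rejected.)

B = 32.43°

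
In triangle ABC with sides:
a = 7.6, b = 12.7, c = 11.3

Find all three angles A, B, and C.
Law of cosines for each angle (a² = 57.76, b² = 161.29, c² = 127.69):
cos(A) = (b² + c² − a²)/(2bc) = (161.29 + 127.69 − 57.76)/(2·12.7·11.3) = 231.22/287.02 ≈ 0.805588  ⇒  A ≈ 36.3329°
cos(B) = (a² + c² − b²)/(2ac) = (57.76 + 127.69 − 161.29)/(2·7.6·11.3) = 24.16/171.76 ≈ 0.140661  ⇒  B ≈ 81.9139°
cos(C) = (a² + b² − c²)/(2ab) = (57.76 + 161.29 − 127.69)/(2·7.6·12.7) = 91.36/193.04 ≈ 0.47327  ⇒  C ≈ 61.7532°
Check: A + B + C ≈ 180°

A = 36.33°, B = 81.91°, C = 61.75°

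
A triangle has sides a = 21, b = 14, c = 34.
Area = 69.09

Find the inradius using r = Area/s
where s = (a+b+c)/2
s = (21 + 14 + 34)/2 = 69/2 = 34.5
r = Area/s = 69.09/34.5 ≈ 2.00261

r = 2.003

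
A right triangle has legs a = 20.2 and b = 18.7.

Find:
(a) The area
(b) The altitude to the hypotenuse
(a) The legs are perpendicular, so Area = ½·a·b = ½·20.2·18.7 = ½·377.74 = 188.87
(b) Hypotenuse c = √(a² + b²) = √(408.04 + 349.69) = √757.73 ≈ 27.5269
    Area = ½·c·h_c  ⇒  h_c = 2·Area/c = 377.74/27.5269 ≈ 13.7226

Area = 188.87, h_c = 13.72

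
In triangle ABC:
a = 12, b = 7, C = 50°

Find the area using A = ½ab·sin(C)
A = ½·a·b·sin(C) = ½·12·7·sin(50°)
sin(50°) ≈ 0.766044
A ≈ ½·84·0.766044 = 42·0.766044 ≈ 32.1739

Area = 32.17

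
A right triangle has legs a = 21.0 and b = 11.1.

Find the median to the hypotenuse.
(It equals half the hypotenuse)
Hypotenuse c = √(a² + b²) = √(441 + 123.21) = √564.21 ≈ 23.7531
Median to hypotenuse = c/2 ≈ 23.7531/2 ≈ 11.8766

Median = 11.88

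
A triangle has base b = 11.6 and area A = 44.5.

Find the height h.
A = ½·b·h  ⇒  h = 2A/b = 2·44.5/11.6 = 89/11.6 ≈ 7.67241

h = 7.672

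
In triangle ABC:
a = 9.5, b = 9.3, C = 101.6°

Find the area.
Two sides and the included angle (SAS): A = ½·a·b·sin(C) = ½·9.5·9.3·sin(101.6°)
sin(101.6°) ≈ 0.979575
A ≈ ½·88.35·0.979575 = 44.175·0.979575 ≈ 43.2727

Area = 43.27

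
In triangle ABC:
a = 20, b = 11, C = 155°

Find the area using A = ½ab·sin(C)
A = ½·a·b·sin(C) = ½·20·11·sin(155°)
sin(155°) ≈ 0.422618
A ≈ ½·220·0.422618 = 110·0.422618 ≈ 46.488

Area = 46.49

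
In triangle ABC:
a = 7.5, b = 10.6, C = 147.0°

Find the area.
Two sides and the included angle (SAS): A = ½·a·b·sin(C) = ½·7.5·10.6·sin(147.0°)
sin(147.0°) ≈ 0.544639
A ≈ ½·79.5·0.544639 = 39.75·0.544639 ≈ 21.6494

Area = 21.65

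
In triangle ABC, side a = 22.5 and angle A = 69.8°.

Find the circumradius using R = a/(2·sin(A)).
R = a/(2·sin(A)) = 22.5/(2·sin(69.8°))
sin(69.8°) ≈ 0.938493
R ≈ 22.5/(2·0.938493) = 22.5/1.87699 ≈ 11.9873

R = 11.99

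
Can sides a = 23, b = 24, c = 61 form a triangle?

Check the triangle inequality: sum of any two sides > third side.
a + b vs c: 23 + 24 = 47 ≤ 61  ✗
a + c vs b: 23 + 61 = 84 > 24  ✓
b + c vs a: 24 + 61 = 85 > 23  ✓

No: 23 + 24 = 47 is not > 61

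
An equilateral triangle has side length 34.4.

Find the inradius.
r = Area/s with s the semi-perimeter.
Area = (√3/4)·34.4² = (√3/4)·1183.36 ≈ 0.433013·1183.36 ≈ 512.41
s = 3·34.4/2 = 51.6
r ≈ 512.41/51.6 ≈ 9.93042
(Equivalently r = side/(2√3) = 34.4/3.4641 ≈ 9.93042.)

r = 9.93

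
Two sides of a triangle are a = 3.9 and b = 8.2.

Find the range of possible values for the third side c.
Triangle inequality: |a − b| < c < a + b
|a − b| = |3.9 − 8.2| = 4.3
a + b = 3.9 + 8.2 = 12.1

4.3 < c < 12.1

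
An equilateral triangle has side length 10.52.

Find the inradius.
r = Area/s with s the semi-perimeter.
Area = (√3/4)·10.52² = (√3/4)·110.6704 ≈ 0.433013·110.6704 ≈ 47.9217
s = 3·10.52/2 = 15.78
r ≈ 47.9217/15.78 ≈ 3.03686
(Equivalently r = side/(2√3) = 10.52/3.4641 ≈ 3.03686.)

r = 3.037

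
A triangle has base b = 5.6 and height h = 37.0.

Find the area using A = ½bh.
A = ½·b·h = ½·5.6·37.0 = ½·207.2 = 103.6

Area = 103.6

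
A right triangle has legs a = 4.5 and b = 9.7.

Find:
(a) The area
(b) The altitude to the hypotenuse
(a) The legs are perpendicular, so Area = ½·a·b = ½·4.5·9.7 = ½·43.65 = 21.825
(b) Hypotenuse c = √(a² + b²) = √(20.25 + 94.09) = √114.34 ≈ 10.693
    Area = ½·c·h_c  ⇒  h_c = 2·Area/c = 43.65/10.693 ≈ 4.08211

Area = 21.825, h_c = 4.082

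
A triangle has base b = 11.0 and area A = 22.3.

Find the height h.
A = ½·b·h  ⇒  h = 2A/b = 2·22.3/11.0 = 44.6/11.0 ≈ 4.05455

h = 4.055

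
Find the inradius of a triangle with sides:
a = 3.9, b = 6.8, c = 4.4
r = Area/s where s is the semi-perimeter.
s = (3.9 + 6.8 + 4.4)/2 = 15.1/2 = 7.55
Area = √(s(s−a)(s−b)(s−c)) = √(7.55·3.65·0.75·3.15) ≈ √65.1046 ≈ 8.06874
r ≈ 8.06874/7.55 ≈ 1.06871

r = 1.069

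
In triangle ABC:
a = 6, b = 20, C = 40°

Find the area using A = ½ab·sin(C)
A = ½·a·b·sin(C) = ½·6·20·sin(40°)
sin(40°) ≈ 0.642788
A ≈ ½·120·0.642788 = 60·0.642788 ≈ 38.5673

Area = 38.57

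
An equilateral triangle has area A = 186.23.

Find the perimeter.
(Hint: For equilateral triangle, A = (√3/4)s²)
A = (√3/4)s²  ⇒  s² = 4A/√3 = 4·186.23/√3 = 744.92/1.73205 ≈ 430.08
s ≈ √430.08 ≈ 20.7384
Perimeter = 3s ≈ 3·20.7384 ≈ 62.2151

Perimeter = 62.22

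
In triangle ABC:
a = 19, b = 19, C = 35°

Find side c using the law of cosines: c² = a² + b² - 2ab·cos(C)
c² = 19² + 19² − 2·19·19·cos(35°)
cos(35°) ≈ 0.819152
c² ≈ 361 + 361 − 722·(0.819152) ≈ 722 − 591.428 ≈ 130.572
c ≈ √130.572 ≈ 11.4268

c = 11.43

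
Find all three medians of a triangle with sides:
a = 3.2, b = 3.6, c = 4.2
Median formula: m_a = ½√(2b² + 2c² − a²) (and cyclically). a² = 10.24, b² = 12.96, c² = 17.64.
m_a = ½√(2·12.96 + 2·17.64 − 10.24) = ½√50.96 ≈ ½·7.13863 ≈ 3.56931
m_b = ½√(2·10.24 + 2·17.64 − 12.96) = ½√42.8 ≈ ½·6.54217 ≈ 3.27109
m_c = ½√(2·10.24 + 2·12.96 − 17.64) = ½√28.76 ≈ ½·5.36284 ≈ 2.68142

m_a = 3.569, m_b = 3.271, m_c = 2.681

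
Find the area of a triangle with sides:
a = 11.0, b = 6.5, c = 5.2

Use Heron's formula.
s = (11.0 + 6.5 + 5.2)/2 = 22.7/2 = 11.35
s − a = 0.35, s − b = 4.85, s − c = 6.15
s(s−a)(s−b)(s−c) = 11.35·0.35·4.85·6.15 ≈ 118.49
Area = √118.49 ≈ 10.8853

Area = 10.89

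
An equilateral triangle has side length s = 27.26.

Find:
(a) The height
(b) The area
(a) The height splits the triangle into two 30-60-90 halves: h = s·√3/2 = 27.26·1.73205/2 ≈ 47.2157/2 ≈ 23.6079
(b) Area = (√3/4)·s² = (√3/4)·27.26² = (√3/4)·743.1076 ≈ 0.433013·743.1076 ≈ 321.775

Height = 23.61, Area = 321.8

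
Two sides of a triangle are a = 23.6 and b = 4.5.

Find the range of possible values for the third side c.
Triangle inequality: |a − b| < c < a + b
|a − b| = |23.6 − 4.5| = 19.1
a + b = 23.6 + 4.5 = 28.1

19.1 < c < 28.1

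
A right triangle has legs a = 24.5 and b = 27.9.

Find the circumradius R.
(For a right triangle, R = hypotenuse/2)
Hypotenuse c = √(a² + b²) = √(600.25 + 778.41) = √1378.66 ≈ 37.1303
R = c/2 ≈ 37.1303/2 ≈ 18.5652

R = 18.57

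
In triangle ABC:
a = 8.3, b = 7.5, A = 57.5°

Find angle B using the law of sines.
a/sin(A) = b/sin(B)  ⇒  sin(B) = b·sin(A)/a = 7.5·sin(57.5°)/8.3
sin(57.5°) ≈ 0.843391
sin(B) ≈ 7.5·0.843391/8.3 ≈ 6.32544/8.3 ≈ 0.762101
B = arcsin(0.762101) ≈ 49.6497°
(Since b ≤ a we need B ≤ A, so the obtuse alternative 180° − 49.6497° ≈ 130.35° is rejected.)

B = 49.65°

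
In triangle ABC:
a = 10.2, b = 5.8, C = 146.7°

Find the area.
Two sides and the included angle (SAS): A = ½·a·b·sin(C) = ½·10.2·5.8·sin(146.7°)
sin(146.7°) ≈ 0.549023
A ≈ ½·59.16·0.549023 = 29.58·0.549023 ≈ 16.2401

Area = 16.24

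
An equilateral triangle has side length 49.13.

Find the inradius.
r = Area/s with s the semi-perimeter.
Area = (√3/4)·49.13² = (√3/4)·2413.7569 ≈ 0.433013·2413.7569 ≈ 1045.19
s = 3·49.13/2 = 73.695
r ≈ 1045.19/73.695 ≈ 14.1826
(Equivalently r = side/(2√3) = 49.13/3.4641 ≈ 14.1826.)

r = 14.18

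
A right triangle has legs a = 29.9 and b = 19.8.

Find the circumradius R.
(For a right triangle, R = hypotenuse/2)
Hypotenuse c = √(a² + b²) = √(894.01 + 392.04) = √1286.05 ≈ 35.8615
R = c/2 ≈ 35.8615/2 ≈ 17.9308

R = 17.93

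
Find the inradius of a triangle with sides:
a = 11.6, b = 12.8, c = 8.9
r = Area/s where s is the semi-perimeter.
s = (11.6 + 12.8 + 8.9)/2 = 33.3/2 = 16.65
Area = √(s(s−a)(s−b)(s−c)) = √(16.65·5.05·3.85·7.75) ≈ √2508.81 ≈ 50.088
r ≈ 50.088/16.65 ≈ 3.00829

r = 3.008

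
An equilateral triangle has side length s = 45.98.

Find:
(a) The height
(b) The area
(a) The height splits the triangle into two 30-60-90 halves: h = s·√3/2 = 45.98·1.73205/2 ≈ 79.6397/2 ≈ 39.8198
(b) Area = (√3/4)·s² = (√3/4)·45.98² = (√3/4)·2114.1604 ≈ 0.433013·2114.1604 ≈ 915.458

Height = 39.82, Area = 915.5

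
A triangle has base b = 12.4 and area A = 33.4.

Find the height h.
A = ½·b·h  ⇒  h = 2A/b = 2·33.4/12.4 = 66.8/12.4 ≈ 5.3871

h = 5.387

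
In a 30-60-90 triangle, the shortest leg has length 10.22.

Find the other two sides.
In a 30-60-90 triangle the sides are in ratio 1 : √3 : 2 (short leg : long leg : hypotenuse).
Long leg = 10.22·√3 ≈ 10.22·1.73205 ≈ 17.7016
Hypotenuse = 2·10.22 = 20.44

Long leg = 10.22√3 = 17.7, Hypotenuse = 20.44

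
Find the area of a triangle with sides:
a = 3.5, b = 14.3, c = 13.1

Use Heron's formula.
s = (3.5 + 14.3 + 13.1)/2 = 30.9/2 = 15.45
s − a = 11.95, s − b = 1.15, s − c = 2.35
s(s−a)(s−b)(s−c) = 15.45·11.95·1.15·2.35 ≈ 498.956
Area = √498.956 ≈ 22.3373

Area = 22.34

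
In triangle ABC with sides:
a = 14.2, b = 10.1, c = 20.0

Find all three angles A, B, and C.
Law of cosines for each angle (a² = 201.64, b² = 102.01, c² = 400):
cos(A) = (b² + c² − a²)/(2bc) = (102.01 + 400 − 201.64)/(2·10.1·20.0) = 300.37/404 ≈ 0.74349  ⇒  A ≈ 41.9704°
cos(B) = (a² + c² − b²)/(2ac) = (201.64 + 400 − 102.01)/(2·14.2·20.0) = 499.63/568 ≈ 0.87963  ⇒  B ≈ 28.4022°
cos(C) = (a² + b² − c²)/(2ab) = (201.64 + 102.01 − 400)/(2·14.2·10.1) = -96.35/286.84 ≈ -0.335902  ⇒  C ≈ 109.627°
Check: A + B + C ≈ 180°

A = 41.97°, B = 28.4°, C = 109.6°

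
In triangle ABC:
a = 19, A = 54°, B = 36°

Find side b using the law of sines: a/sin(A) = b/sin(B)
a/sin(A) = b/sin(B)  ⇒  b = a·sin(B)/sin(A) = 19·sin(36°)/sin(54°)
sin(36°) ≈ 0.587785, sin(54°) ≈ 0.809017
b ≈ 19·0.587785/0.809017 ≈ 11.1679/0.809017 ≈ 13.8043

b = 13.8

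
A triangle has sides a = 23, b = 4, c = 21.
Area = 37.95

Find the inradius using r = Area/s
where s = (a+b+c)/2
s = (23 + 4 + 21)/2 = 48/2 = 24
r = Area/s = 37.95/24 ≈ 1.58125

r = 1.581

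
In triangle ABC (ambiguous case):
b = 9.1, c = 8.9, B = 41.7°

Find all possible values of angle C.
b/sin(B) = c/sin(C)  ⇒  sin(C) = c·sin(B)/b = 8.9·sin(41.7°)/9.1
sin(41.7°) ≈ 0.66523
sin(C) ≈ 8.9·0.66523/9.1 ≈ 5.92055/9.1 ≈ 0.65061
Candidate 1: C₁ = arcsin(0.65061) ≈ 40.5876°  →  A = 180° − 41.7° − 40.5876° ≈ 97.7124° > 0, valid
Candidate 2: C₂ = 180° − C₁ ≈ 139.412°  →  A = 180° − 41.7° − 139.412° ≈ -1.1124° ≤ 0, not a valid triangle

C = 40.59° (one solution)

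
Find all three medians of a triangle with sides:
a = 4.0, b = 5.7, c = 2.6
Median formula: m_a = ½√(2b² + 2c² − a²) (and cyclically). a² = 16, b² = 32.49, c² = 6.76.
m_a = ½√(2·32.49 + 2·6.76 − 16) = ½√62.5 ≈ ½·7.90569 ≈ 3.95285
m_b = ½√(2·16 + 2·6.76 − 32.49) = ½√13.03 ≈ ½·3.60971 ≈ 1.80485
m_c = ½√(2·16 + 2·32.49 − 6.76) = ½√90.22 ≈ ½·9.49842 ≈ 4.74921

m_a = 3.953, m_b = 1.805, m_c = 4.749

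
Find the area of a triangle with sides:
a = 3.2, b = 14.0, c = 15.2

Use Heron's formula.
s = (3.2 + 14.0 + 15.2)/2 = 32.4/2 = 16.2
s − a = 13, s − b = 2.2, s − c = 1
s(s−a)(s−b)(s−c) = 16.2·13·2.2·1 ≈ 463.32
Area = √463.32 ≈ 21.5249

Area = 21.52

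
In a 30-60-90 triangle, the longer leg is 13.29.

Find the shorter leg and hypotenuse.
In a 30-60-90 triangle the sides are in ratio 1 : √3 : 2, so short leg = long leg/√3 and hypotenuse = 2·(short leg).
Short leg = 13.29/√3 ≈ 13.29/1.73205 ≈ 7.67299
Hypotenuse = 2·7.67299 ≈ 15.346

Short leg = 7.673, Hypotenuse = 15.35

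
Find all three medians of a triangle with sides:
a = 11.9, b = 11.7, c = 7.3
Median formula: m_a = ½√(2b² + 2c² − a²) (and cyclically). a² = 141.61, b² = 136.89, c² = 53.29.
m_a = ½√(2·136.89 + 2·53.29 − 141.61) = ½√238.75 ≈ ½·15.4515 ≈ 7.72577
m_b = ½√(2·141.61 + 2·53.29 − 136.89) = ½√252.91 ≈ ½·15.9031 ≈ 7.95157
m_c = ½√(2·141.61 + 2·136.89 − 53.29) = ½√503.71 ≈ ½·22.4435 ≈ 11.2217

m_a = 7.726, m_b = 7.952, m_c = 11.22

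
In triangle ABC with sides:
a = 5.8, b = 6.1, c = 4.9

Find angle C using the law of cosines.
c² = a² + b² − 2ab·cos(C)  ⇒  cos(C) = (a² + b² − c²)/(2ab)
cos(C) = (5.8² + 6.1² − 4.9²)/(2·5.8·6.1) = (33.64 + 37.21 − 24.01)/70.76 = 46.84/70.76 ≈ 0.661956
C = arccos(0.661956) ≈ 48.5508°

C = 48.55°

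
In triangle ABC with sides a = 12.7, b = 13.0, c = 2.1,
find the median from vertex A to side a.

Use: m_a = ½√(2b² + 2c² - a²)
m_a = ½√(2·13.0² + 2·2.1² − 12.7²) = ½√(2·169 + 2·4.41 − 161.29) = ½√(338 + 8.82 − 161.29) = ½√185.53
√185.53 ≈ 13.6209, so m_a ≈ 6.81047

m_a = 6.81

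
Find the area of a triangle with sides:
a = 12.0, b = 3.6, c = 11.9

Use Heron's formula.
s = (12.0 + 3.6 + 11.9)/2 = 27.5/2 = 13.75
s − a = 1.75, s − b = 10.15, s − c = 1.85
s(s−a)(s−b)(s−c) = 13.75·1.75·10.15·1.85 ≈ 451.834
Area = √451.834 ≈ 21.2564

Area = 21.26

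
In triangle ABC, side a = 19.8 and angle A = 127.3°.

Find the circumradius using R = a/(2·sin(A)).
R = a/(2·sin(A)) = 19.8/(2·sin(127.3°))
sin(127.3°) ≈ 0.795473
R ≈ 19.8/(2·0.795473) = 19.8/1.59095 ≈ 12.4454

R = 12.45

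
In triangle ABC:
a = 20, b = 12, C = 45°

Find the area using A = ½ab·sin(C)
A = ½·a·b·sin(C) = ½·20·12·sin(45°)
sin(45°) ≈ 0.707107
A ≈ ½·240·0.707107 = 120·0.707107 ≈ 84.8528

Area = 84.85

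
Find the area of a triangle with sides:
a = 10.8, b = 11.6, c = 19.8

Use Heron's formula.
s = (10.8 + 11.6 + 19.8)/2 = 42.2/2 = 21.1
s − a = 10.3, s − b = 9.5, s − c = 1.3
s(s−a)(s−b)(s−c) = 21.1·10.3·9.5·1.3 ≈ 2684.03
Area = √2684.03 ≈ 51.8076

Area = 51.81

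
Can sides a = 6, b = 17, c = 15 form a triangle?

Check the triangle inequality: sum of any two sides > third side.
a + b vs c: 6 + 17 = 23 > 15  ✓
a + c vs b: 6 + 15 = 21 > 17  ✓
b + c vs a: 17 + 15 = 32 > 6  ✓

Yes, triangle inequality satisfied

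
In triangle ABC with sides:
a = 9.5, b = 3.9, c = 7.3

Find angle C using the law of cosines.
c² = a² + b² − 2ab·cos(C)  ⇒  cos(C) = (a² + b² − c²)/(2ab)
cos(C) = (9.5² + 3.9² − 7.3²)/(2·9.5·3.9) = (90.25 + 15.21 − 53.29)/74.1 = 52.17/74.1 ≈ 0.704049
C = arccos(0.704049) ≈ 45.2473°

C = 45.25°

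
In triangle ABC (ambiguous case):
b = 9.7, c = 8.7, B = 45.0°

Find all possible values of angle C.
b/sin(B) = c/sin(C)  ⇒  sin(C) = c·sin(B)/b = 8.7·sin(45.0°)/9.7
sin(45.0°) ≈ 0.707107
sin(C) ≈ 8.7·0.707107/9.7 ≈ 6.15183/9.7 ≈ 0.634209
Candidate 1: C₁ = arcsin(0.634209) ≈ 39.3614°  →  A = 180° − 45.0° − 39.3614° ≈ 95.6386° > 0, valid
Candidate 2: C₂ = 180° − C₁ ≈ 140.639°  →  A = 180° − 45.0° − 140.639° ≈ -5.6386° ≤ 0, not a valid triangle

C = 39.36° (one solution)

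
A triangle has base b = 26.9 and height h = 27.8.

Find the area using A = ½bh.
A = ½·b·h = ½·26.9·27.8 = ½·747.82 = 373.91

Area = 373.91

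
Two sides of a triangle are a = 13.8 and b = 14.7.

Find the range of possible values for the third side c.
Triangle inequality: |a − b| < c < a + b
|a − b| = |13.8 − 14.7| = 0.9
a + b = 13.8 + 14.7 = 28.5

0.9 < c < 28.5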